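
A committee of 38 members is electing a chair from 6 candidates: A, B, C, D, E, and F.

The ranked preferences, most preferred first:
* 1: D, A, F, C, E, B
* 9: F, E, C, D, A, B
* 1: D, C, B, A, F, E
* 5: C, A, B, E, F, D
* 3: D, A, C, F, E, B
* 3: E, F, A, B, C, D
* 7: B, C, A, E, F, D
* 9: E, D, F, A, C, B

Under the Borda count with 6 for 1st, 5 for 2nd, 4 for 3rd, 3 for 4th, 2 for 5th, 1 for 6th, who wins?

A: 1×5 + 9×2 + 1×3 + 5×5 + 3×5 + 3×4 + 7×4 + 9×3 = 133
B: 1×1 + 9×1 + 1×4 + 5×4 + 3×1 + 3×3 + 7×6 + 9×1 = 97
C: 1×3 + 9×4 + 1×5 + 5×6 + 3×4 + 3×2 + 7×5 + 9×2 = 145
D: 1×6 + 9×3 + 1×6 + 5×1 + 3×6 + 3×1 + 7×1 + 9×5 = 117
E: 1×2 + 9×5 + 1×1 + 5×3 + 3×2 + 3×6 + 7×3 + 9×6 = 162
F: 1×4 + 9×6 + 1×2 + 5×2 + 3×3 + 3×5 + 7×2 + 9×4 = 144

E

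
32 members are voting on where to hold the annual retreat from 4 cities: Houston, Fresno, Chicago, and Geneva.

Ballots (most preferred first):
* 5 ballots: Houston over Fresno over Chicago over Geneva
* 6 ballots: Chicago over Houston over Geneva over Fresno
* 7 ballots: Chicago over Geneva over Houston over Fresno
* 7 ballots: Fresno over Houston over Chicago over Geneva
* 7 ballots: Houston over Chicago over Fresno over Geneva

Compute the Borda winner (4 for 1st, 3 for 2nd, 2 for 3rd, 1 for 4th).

Houston

Houston: 5×4 + 6×3 + 7×2 + 7×3 + 7×4 = 101
Fresno: 5×3 + 6×1 + 7×1 + 7×4 + 7×2 = 70
Chicago: 5×2 + 6×4 + 7×4 + 7×2 + 7×3 = 97
Geneva: 5×1 + 6×2 + 7×3 + 7×1 + 7×1 = 52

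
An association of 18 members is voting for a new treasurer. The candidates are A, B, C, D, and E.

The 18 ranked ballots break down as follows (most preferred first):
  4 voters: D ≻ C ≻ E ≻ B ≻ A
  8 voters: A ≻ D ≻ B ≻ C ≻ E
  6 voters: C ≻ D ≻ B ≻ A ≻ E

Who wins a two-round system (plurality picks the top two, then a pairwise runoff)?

Round 1 first-place votes: A 8, B 0, C 6, D 4, E 0. A and C advance.
Runoff: A is ranked above C on 8 ballots, C above A on 10.

C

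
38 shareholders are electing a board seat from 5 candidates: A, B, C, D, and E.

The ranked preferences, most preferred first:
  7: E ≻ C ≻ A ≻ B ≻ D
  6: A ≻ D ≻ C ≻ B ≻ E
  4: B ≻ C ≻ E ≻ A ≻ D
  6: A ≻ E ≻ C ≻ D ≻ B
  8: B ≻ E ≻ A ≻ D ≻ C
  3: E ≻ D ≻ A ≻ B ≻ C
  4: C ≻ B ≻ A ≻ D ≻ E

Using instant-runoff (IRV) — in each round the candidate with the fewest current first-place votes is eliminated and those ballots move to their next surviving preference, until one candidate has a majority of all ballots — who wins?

Round 1: A 12, B 12, C 4, D 0, E 10. D eliminated.
Round 2: A 12, B 12, C 4, E 10. C eliminated.
Round 3: A 12, B 16, E 10. E eliminated.
Round 4: A 22, B 16. A has a majority (≥20).

A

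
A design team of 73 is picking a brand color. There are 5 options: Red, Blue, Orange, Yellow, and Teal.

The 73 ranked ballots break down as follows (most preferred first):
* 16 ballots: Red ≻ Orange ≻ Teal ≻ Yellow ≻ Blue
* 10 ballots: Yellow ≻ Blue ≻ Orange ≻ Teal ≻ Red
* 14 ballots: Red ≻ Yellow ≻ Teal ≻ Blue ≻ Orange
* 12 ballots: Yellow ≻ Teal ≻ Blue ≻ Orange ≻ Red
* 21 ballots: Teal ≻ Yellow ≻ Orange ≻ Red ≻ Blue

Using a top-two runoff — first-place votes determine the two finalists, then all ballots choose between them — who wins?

Round 1 first-place votes: Red 30, Blue 0, Orange 0, Yellow 22, Teal 21. Red and Yellow advance.
Runoff: Red is ranked above Yellow on 30 ballots, Yellow above Red on 43.

Yellow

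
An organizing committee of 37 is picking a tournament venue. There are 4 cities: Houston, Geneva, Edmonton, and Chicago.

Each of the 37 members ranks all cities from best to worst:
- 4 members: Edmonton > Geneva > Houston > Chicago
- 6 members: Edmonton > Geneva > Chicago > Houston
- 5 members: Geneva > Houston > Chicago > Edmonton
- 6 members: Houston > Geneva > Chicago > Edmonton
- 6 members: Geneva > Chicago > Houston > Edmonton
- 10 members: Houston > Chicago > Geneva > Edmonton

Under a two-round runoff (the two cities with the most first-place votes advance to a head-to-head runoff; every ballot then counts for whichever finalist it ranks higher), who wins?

Round 1 first-place votes: Houston 16, Geneva 11, Edmonton 10, Chicago 0. Houston and Geneva advance.
Runoff: Houston is ranked above Geneva on 16 ballots, Geneva above Houston on 21.

Geneva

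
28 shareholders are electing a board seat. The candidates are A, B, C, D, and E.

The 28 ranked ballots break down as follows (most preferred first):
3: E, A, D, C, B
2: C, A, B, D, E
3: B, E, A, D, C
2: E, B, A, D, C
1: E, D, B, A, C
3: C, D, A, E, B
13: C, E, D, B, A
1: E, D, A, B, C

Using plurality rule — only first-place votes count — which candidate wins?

C

First-place votes: A 0, B 3, C 18, D 0, E 7.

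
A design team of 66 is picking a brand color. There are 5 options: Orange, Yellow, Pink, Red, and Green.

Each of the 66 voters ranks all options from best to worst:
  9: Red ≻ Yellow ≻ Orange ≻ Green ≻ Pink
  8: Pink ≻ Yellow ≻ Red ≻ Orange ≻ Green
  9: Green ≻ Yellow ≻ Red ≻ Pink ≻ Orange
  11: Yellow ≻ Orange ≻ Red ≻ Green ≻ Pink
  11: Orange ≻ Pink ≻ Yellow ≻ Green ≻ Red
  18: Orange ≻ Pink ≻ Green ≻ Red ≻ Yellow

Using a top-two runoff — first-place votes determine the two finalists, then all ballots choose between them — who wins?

Round 1 first-place votes: Orange 29, Yellow 11, Pink 8, Red 9, Green 9. Orange and Yellow advance.
Runoff: Orange is ranked above Yellow on 29 ballots, Yellow above Orange on 37.

Yellow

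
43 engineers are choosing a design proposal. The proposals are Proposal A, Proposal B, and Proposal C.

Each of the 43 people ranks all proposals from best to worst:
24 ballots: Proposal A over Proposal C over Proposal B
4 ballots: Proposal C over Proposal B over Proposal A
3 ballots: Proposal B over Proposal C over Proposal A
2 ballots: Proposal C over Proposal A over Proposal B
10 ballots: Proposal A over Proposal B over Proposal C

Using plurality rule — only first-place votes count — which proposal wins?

First-place votes: Proposal A 34, Proposal B 3, Proposal C 6.

Proposal A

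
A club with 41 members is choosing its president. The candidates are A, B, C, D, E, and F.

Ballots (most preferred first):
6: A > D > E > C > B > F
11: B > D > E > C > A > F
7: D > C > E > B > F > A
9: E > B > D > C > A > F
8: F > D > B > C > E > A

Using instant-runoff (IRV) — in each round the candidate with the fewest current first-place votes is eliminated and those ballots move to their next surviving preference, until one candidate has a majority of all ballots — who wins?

D

Round 1: A 6, B 11, C 0, D 7, E 9, F 8. C eliminated.
Round 2: A 6, B 11, D 7, E 9, F 8. A eliminated.
Round 3: B 11, D 13, E 9, F 8. F eliminated.
Round 4: B 11, D 21, E 9. D has a majority (≥21).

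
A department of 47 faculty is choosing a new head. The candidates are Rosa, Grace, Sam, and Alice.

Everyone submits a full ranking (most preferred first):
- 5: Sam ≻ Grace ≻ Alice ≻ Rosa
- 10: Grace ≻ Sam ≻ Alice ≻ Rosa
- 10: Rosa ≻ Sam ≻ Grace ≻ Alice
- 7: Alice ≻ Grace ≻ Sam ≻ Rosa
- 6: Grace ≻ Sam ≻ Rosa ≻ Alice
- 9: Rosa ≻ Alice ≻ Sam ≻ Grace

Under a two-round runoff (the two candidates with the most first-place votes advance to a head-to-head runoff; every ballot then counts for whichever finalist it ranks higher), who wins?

Round 1 first-place votes: Rosa 19, Grace 16, Sam 5, Alice 7. Rosa and Grace advance.
Runoff: Rosa is ranked above Grace on 19 ballots, Grace above Rosa on 28.

Grace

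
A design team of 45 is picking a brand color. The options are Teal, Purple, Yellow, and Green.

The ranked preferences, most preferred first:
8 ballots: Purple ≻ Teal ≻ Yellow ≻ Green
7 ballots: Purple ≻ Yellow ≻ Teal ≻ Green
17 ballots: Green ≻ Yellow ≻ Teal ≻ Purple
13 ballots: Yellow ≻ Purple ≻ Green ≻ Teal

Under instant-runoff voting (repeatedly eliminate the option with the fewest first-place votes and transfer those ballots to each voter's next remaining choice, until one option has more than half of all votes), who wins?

Purple

Round 1: Teal 0, Purple 15, Yellow 13, Green 17. Teal eliminated.
Round 2: Purple 15, Yellow 13, Green 17. Yellow eliminated.
Round 3: Purple 28, Green 17. Purple has a majority (≥23).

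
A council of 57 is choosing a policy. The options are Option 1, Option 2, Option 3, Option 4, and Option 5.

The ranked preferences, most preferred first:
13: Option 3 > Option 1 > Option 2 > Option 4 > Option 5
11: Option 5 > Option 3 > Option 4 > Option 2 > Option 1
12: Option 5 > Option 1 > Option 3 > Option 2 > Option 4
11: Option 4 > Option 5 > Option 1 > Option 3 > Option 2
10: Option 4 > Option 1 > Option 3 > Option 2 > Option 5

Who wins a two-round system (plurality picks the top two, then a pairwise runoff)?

Round 1 first-place votes: Option 1 0, Option 2 0, Option 3 13, Option 4 21, Option 5 23. Option 5 and Option 4 advance.
Runoff: Option 5 is ranked above Option 4 on 23 ballots, Option 4 above Option 5 on 34.

Option 4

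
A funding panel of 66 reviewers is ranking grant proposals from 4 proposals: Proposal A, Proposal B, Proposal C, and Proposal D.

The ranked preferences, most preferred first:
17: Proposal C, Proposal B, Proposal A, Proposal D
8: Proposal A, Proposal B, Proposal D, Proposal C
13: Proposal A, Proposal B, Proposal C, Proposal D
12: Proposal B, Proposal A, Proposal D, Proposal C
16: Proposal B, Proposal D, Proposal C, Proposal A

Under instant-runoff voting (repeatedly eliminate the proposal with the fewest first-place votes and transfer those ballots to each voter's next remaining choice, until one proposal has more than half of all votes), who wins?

Proposal B

Round 1: Proposal A 21, Proposal B 28, Proposal C 17, Proposal D 0. Proposal D eliminated.
Round 2: Proposal A 21, Proposal B 28, Proposal C 17. Proposal C eliminated.
Round 3: Proposal A 21, Proposal B 45. Proposal B has a majority (≥34).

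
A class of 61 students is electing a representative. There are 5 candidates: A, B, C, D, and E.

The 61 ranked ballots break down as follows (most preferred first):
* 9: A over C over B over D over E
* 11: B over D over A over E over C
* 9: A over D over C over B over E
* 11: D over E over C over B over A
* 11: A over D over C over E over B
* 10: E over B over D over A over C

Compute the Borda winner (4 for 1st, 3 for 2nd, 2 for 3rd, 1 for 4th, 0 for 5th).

A: 9×4 + 11×2 + 9×4 + 11×0 + 11×4 + 10×1 = 148
B: 9×2 + 11×4 + 9×1 + 11×1 + 11×0 + 10×3 = 112
C: 9×3 + 11×0 + 9×2 + 11×2 + 11×2 + 10×0 = 89
D: 9×1 + 11×3 + 9×3 + 11×4 + 11×3 + 10×2 = 166
E: 9×0 + 11×1 + 9×0 + 11×3 + 11×1 + 10×4 = 95

D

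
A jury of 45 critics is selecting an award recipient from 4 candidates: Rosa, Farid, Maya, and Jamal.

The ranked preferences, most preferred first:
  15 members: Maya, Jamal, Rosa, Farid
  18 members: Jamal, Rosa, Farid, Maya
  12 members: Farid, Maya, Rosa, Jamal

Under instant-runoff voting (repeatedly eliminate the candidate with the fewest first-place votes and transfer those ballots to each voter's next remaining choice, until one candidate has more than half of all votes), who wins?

Round 1: Rosa 0, Farid 12, Maya 15, Jamal 18. Rosa eliminated.
Round 2: Farid 12, Maya 15, Jamal 18. Farid eliminated.
Round 3: Maya 27, Jamal 18. Maya has a majority (≥23).

Maya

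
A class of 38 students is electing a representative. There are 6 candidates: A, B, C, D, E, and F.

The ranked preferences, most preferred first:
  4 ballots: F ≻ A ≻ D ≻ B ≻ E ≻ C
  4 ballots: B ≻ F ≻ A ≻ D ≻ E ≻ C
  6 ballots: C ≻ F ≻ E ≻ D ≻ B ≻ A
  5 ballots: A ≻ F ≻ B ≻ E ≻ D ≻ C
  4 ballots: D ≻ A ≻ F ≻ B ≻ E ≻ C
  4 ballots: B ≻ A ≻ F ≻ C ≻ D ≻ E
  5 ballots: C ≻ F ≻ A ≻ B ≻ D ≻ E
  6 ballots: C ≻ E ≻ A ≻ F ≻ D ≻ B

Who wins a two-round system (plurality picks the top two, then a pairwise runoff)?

B

Round 1 first-place votes: A 5, B 8, C 17, D 4, E 0, F 4. C and B advance.
Runoff: C is ranked above B on 17 ballots, B above C on 21.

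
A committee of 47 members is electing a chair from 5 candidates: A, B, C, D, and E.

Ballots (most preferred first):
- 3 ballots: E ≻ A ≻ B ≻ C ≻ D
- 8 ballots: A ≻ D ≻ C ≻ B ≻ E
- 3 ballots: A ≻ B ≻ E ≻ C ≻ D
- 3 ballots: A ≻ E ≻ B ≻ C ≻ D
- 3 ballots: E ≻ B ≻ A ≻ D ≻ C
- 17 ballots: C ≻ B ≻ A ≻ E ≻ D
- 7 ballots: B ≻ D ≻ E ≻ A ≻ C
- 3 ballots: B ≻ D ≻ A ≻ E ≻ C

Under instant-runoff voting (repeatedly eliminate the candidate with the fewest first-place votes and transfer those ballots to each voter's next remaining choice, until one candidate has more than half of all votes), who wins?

Round 1: A 14, B 10, C 17, D 0, E 6. D eliminated.
Round 2: A 14, B 10, C 17, E 6. E eliminated.
Round 3: A 17, B 13, C 17. B eliminated.
Round 4: A 30, C 17. A has a majority (≥24).

A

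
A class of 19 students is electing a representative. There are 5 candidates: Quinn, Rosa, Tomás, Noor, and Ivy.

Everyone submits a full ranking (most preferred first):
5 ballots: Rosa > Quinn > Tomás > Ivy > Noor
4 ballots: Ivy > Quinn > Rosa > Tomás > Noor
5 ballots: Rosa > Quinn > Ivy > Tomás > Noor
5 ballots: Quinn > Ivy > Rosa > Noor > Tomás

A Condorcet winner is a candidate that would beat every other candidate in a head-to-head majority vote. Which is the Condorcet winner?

Rosa vs Quinn: 10–9
Rosa vs Tomás: 19–0
Rosa vs Noor: 19–0
Rosa vs Ivy: 10–9
Rosa beats every other candidate.

Rosa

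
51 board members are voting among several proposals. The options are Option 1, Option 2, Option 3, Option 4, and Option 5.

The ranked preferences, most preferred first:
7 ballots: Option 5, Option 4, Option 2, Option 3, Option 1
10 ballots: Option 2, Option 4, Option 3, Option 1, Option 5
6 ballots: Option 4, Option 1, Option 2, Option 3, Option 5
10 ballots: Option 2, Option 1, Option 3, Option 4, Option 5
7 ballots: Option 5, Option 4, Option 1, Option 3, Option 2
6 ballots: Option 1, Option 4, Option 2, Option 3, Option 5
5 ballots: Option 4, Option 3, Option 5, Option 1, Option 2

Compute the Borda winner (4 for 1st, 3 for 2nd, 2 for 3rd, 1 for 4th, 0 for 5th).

Option 4

Option 1: 7×0 + 10×1 + 6×3 + 10×3 + 7×2 + 6×4 + 5×1 = 101
Option 2: 7×2 + 10×4 + 6×2 + 10×4 + 7×0 + 6×2 + 5×0 = 118
Option 3: 7×1 + 10×2 + 6×1 + 10×2 + 7×1 + 6×1 + 5×3 = 81
Option 4: 7×3 + 10×3 + 6×4 + 10×1 + 7×3 + 6×3 + 5×4 = 144
Option 5: 7×4 + 10×0 + 6×0 + 10×0 + 7×4 + 6×0 + 5×2 = 66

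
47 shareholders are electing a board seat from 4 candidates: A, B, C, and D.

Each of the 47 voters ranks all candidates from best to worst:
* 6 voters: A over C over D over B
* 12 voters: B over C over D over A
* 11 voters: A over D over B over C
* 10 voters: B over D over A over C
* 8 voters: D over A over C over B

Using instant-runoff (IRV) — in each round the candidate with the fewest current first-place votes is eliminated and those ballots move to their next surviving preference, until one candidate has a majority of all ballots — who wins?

Round 1: A 17, B 22, C 0, D 8. C eliminated.
Round 2: A 17, B 22, D 8. D eliminated.
Round 3: A 25, B 22. A has a majority (≥24).

A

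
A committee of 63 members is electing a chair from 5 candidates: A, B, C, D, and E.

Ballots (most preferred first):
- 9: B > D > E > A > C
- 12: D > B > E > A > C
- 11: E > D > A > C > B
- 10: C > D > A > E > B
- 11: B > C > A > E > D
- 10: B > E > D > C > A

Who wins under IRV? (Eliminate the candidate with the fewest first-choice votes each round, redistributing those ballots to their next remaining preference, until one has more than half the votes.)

D

Round 1: A 0, B 30, C 10, D 12, E 11. A eliminated.
Round 2: B 30, C 10, D 12, E 11. C eliminated.
Round 3: B 30, D 22, E 11. E eliminated.
Round 4: B 30, D 33. D has a majority (≥32).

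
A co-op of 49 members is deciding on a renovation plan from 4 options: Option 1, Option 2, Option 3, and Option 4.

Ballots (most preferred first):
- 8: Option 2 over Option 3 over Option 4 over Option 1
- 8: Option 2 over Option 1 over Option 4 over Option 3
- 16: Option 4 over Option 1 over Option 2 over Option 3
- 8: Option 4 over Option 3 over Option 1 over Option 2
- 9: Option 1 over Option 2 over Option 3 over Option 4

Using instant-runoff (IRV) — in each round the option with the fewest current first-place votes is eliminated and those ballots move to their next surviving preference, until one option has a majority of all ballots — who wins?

Round 1: Option 1 9, Option 2 16, Option 3 0, Option 4 24. Option 3 eliminated.
Round 2: Option 1 9, Option 2 16, Option 4 24. Option 1 eliminated.
Round 3: Option 2 25, Option 4 24. Option 2 has a majority (≥25).

Option 2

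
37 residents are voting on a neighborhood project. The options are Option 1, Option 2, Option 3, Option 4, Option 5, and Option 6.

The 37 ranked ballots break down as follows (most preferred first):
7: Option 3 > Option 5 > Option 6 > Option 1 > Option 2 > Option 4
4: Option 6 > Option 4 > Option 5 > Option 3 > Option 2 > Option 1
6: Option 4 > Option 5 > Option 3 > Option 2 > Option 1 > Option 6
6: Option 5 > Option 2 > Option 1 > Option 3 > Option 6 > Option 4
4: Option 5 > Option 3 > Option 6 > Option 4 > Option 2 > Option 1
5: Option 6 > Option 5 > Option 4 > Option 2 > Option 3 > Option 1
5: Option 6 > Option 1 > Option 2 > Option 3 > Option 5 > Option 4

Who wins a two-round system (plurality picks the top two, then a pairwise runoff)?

Option 5

Round 1 first-place votes: Option 1 0, Option 2 0, Option 3 7, Option 4 6, Option 5 10, Option 6 14. Option 6 and Option 5 advance.
Runoff: Option 6 is ranked above Option 5 on 14 ballots, Option 5 above Option 6 on 23.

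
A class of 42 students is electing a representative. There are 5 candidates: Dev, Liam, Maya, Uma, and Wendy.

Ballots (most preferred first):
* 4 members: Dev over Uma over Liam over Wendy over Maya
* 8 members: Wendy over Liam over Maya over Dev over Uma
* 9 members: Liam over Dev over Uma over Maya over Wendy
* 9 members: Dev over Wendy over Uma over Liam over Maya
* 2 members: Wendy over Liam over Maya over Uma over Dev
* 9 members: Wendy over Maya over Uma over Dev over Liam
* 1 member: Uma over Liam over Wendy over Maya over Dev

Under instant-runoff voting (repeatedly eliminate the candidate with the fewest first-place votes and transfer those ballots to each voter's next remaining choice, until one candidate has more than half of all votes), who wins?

Dev

Round 1: Dev 13, Liam 9, Maya 0, Uma 1, Wendy 19. Maya eliminated.
Round 2: Dev 13, Liam 9, Uma 1, Wendy 19. Uma eliminated.
Round 3: Dev 13, Liam 10, Wendy 19. Liam eliminated.
Round 4: Dev 22, Wendy 20. Dev has a majority (≥22).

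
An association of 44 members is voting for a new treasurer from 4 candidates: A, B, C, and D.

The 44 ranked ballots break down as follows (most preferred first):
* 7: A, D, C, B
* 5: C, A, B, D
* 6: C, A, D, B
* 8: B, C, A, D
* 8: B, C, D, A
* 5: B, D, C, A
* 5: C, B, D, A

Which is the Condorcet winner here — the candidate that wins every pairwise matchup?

C

C vs A: 37–7
C vs B: 23–21
C vs D: 32–12
C beats every other candidate.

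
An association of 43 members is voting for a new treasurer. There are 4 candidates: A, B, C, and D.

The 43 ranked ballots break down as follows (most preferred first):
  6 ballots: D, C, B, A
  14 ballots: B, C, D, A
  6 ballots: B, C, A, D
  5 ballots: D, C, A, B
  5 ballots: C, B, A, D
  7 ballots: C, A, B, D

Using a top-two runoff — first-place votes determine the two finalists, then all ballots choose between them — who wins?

C

Round 1 first-place votes: A 0, B 20, C 12, D 11. B and C advance.
Runoff: B is ranked above C on 20 ballots, C above B on 23.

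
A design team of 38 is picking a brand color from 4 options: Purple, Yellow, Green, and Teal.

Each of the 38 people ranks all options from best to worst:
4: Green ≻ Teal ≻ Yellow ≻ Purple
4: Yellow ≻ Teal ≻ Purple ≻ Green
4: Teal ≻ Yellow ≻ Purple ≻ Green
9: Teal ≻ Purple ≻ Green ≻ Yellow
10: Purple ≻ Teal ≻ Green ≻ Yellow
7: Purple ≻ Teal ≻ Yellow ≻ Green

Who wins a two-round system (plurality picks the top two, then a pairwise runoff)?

Teal

Round 1 first-place votes: Purple 17, Yellow 4, Green 4, Teal 13. Purple and Teal advance.
Runoff: Purple is ranked above Teal on 17 ballots, Teal above Purple on 21.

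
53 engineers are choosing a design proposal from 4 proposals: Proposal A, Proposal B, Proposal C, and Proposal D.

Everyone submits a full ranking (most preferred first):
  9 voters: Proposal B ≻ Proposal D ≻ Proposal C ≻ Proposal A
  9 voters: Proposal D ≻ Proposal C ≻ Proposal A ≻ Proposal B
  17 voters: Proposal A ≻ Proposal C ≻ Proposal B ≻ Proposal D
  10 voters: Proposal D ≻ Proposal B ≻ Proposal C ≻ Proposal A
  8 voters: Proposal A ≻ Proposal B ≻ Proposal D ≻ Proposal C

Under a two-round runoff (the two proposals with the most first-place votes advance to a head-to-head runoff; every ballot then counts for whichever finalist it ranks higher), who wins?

Proposal D

Round 1 first-place votes: Proposal A 25, Proposal B 9, Proposal C 0, Proposal D 19. Proposal A and Proposal D advance.
Runoff: Proposal A is ranked above Proposal D on 25 ballots, Proposal D above Proposal A on 28.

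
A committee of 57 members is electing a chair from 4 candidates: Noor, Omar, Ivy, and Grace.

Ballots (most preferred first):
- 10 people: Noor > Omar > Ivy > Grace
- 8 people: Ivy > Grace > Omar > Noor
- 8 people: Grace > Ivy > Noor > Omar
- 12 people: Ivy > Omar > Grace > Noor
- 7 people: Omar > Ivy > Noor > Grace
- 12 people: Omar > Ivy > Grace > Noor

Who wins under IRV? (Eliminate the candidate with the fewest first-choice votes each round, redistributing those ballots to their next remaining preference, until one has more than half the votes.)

Round 1: Noor 10, Omar 19, Ivy 20, Grace 8. Grace eliminated.
Round 2: Noor 10, Omar 19, Ivy 28. Noor eliminated.
Round 3: Omar 29, Ivy 28. Omar has a majority (≥29).

Omar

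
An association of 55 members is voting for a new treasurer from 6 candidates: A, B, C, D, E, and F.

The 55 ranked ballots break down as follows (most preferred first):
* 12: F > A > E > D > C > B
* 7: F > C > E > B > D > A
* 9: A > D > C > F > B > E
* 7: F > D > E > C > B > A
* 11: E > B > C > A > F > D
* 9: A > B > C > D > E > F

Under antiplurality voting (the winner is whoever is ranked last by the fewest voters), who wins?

Last-place votes: A 14, B 12, C 0, D 11, E 9, F 9.

C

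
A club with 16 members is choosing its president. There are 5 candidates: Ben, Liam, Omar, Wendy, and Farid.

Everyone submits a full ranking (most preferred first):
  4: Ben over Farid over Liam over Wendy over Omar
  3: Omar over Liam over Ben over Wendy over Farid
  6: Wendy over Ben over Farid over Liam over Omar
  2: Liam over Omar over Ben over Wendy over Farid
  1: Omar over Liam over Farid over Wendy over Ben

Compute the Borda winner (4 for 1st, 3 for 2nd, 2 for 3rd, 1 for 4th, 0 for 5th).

Ben

Ben: 4×4 + 3×2 + 6×3 + 2×2 + 1×0 = 44
Liam: 4×2 + 3×3 + 6×1 + 2×4 + 1×3 = 34
Omar: 4×0 + 3×4 + 6×0 + 2×3 + 1×4 = 22
Wendy: 4×1 + 3×1 + 6×4 + 2×1 + 1×1 = 34
Farid: 4×3 + 3×0 + 6×2 + 2×0 + 1×2 = 26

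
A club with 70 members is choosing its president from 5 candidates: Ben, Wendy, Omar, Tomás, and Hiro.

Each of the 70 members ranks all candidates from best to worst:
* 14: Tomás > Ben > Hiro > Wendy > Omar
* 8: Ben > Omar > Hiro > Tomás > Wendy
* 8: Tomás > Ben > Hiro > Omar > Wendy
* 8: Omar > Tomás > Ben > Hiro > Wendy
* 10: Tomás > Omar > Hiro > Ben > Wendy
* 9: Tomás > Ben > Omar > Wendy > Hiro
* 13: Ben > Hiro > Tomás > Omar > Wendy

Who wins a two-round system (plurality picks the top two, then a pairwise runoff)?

Tomás

Round 1 first-place votes: Ben 21, Wendy 0, Omar 8, Tomás 41, Hiro 0. Tomás and Ben advance.
Runoff: Tomás is ranked above Ben on 49 ballots, Ben above Tomás on 21.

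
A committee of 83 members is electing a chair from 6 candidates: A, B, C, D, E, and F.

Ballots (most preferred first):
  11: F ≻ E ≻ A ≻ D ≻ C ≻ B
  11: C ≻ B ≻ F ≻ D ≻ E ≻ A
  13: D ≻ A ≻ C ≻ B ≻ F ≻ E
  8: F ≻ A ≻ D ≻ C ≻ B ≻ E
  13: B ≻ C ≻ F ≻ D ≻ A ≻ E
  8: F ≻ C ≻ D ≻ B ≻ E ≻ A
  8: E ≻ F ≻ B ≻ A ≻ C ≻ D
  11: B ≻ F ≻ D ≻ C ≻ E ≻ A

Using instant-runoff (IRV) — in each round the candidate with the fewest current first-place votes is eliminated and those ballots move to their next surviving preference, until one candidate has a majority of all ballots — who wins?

B

Round 1: A 0, B 24, C 11, D 13, E 8, F 27. A eliminated.
Round 2: B 24, C 11, D 13, E 8, F 27. E eliminated.
Round 3: B 24, C 11, D 13, F 35. C eliminated.
Round 4: B 35, D 13, F 35. D eliminated.
Round 5: B 48, F 35. B has a majority (≥42).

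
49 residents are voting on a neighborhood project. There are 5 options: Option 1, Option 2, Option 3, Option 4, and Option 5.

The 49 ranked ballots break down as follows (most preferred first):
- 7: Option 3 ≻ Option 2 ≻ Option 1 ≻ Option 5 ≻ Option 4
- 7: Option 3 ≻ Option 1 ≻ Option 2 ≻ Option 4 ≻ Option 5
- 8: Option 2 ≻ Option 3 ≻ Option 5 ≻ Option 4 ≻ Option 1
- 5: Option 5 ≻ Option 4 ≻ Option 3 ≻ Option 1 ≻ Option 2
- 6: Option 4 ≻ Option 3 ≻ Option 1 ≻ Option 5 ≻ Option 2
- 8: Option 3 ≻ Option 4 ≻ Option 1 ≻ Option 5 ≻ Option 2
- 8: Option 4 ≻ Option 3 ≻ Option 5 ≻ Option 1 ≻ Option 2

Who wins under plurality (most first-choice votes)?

First-place votes: Option 1 0, Option 2 8, Option 3 22, Option 4 14, Option 5 5.

Option 3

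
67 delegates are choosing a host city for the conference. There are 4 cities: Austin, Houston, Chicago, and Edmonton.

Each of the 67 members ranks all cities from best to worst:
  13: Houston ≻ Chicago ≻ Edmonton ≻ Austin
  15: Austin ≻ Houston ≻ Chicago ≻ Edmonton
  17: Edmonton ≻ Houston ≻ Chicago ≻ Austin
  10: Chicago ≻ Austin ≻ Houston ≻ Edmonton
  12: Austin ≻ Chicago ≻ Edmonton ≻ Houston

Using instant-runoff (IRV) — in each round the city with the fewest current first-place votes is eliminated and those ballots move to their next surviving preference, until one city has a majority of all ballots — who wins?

Round 1: Austin 27, Houston 13, Chicago 10, Edmonton 17. Chicago eliminated.
Round 2: Austin 37, Houston 13, Edmonton 17. Austin has a majority (≥34).

Austin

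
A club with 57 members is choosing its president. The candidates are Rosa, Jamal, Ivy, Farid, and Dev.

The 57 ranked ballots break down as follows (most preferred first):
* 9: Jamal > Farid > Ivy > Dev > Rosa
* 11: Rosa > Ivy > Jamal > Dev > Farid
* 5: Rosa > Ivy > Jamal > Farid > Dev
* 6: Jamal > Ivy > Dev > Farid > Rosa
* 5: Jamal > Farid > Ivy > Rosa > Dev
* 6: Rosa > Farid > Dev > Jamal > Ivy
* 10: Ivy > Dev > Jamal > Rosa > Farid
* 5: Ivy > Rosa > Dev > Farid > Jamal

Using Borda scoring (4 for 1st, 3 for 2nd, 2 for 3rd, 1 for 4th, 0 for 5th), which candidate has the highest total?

Rosa: 9×0 + 11×4 + 5×4 + 6×0 + 5×1 + 6×4 + 10×1 + 5×3 = 118
Jamal: 9×4 + 11×2 + 5×2 + 6×4 + 5×4 + 6×1 + 10×2 + 5×0 = 138
Ivy: 9×2 + 11×3 + 5×3 + 6×3 + 5×2 + 6×0 + 10×4 + 5×4 = 154
Farid: 9×3 + 11×0 + 5×1 + 6×1 + 5×3 + 6×3 + 10×0 + 5×1 = 76
Dev: 9×1 + 11×1 + 5×0 + 6×2 + 5×0 + 6×2 + 10×3 + 5×2 = 84

Ivy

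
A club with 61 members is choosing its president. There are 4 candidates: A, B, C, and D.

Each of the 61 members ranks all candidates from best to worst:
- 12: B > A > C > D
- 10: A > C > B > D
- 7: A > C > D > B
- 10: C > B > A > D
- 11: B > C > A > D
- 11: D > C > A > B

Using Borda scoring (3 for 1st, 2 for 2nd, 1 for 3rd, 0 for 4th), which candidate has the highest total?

C

A: 12×2 + 10×3 + 7×3 + 10×1 + 11×1 + 11×1 = 107
B: 12×3 + 10×1 + 7×0 + 10×2 + 11×3 + 11×0 = 99
C: 12×1 + 10×2 + 7×2 + 10×3 + 11×2 + 11×2 = 120
D: 12×0 + 10×0 + 7×1 + 10×0 + 11×0 + 11×3 = 40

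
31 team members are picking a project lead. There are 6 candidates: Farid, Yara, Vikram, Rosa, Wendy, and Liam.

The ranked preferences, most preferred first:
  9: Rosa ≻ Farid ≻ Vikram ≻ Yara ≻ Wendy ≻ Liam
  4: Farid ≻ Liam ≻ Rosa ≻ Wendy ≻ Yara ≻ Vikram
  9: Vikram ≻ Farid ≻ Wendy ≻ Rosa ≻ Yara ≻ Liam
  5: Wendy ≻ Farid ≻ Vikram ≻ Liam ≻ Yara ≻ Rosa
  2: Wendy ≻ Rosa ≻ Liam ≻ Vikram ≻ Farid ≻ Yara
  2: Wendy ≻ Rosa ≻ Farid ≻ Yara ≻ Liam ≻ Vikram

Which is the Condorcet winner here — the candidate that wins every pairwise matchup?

Farid vs Yara: 31–0
Farid vs Vikram: 20–11
Farid vs Rosa: 18–13
Farid vs Wendy: 22–9
Farid vs Liam: 29–2
Farid beats every other candidate.

Farid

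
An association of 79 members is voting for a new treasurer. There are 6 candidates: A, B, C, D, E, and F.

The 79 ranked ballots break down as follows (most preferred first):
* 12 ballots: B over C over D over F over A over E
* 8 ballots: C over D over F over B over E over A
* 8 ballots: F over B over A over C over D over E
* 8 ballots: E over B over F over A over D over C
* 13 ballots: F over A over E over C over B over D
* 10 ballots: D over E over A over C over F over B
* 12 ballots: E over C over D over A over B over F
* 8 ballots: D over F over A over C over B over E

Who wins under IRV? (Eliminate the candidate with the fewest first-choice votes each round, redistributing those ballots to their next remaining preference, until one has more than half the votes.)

D

Round 1: A 0, B 12, C 8, D 18, E 20, F 21. A eliminated.
Round 2: B 12, C 8, D 18, E 20, F 21. C eliminated.
Round 3: B 12, D 26, E 20, F 21. B eliminated.
Round 4: D 38, E 20, F 21. E eliminated.
Round 5: D 50, F 29. D has a majority (≥40).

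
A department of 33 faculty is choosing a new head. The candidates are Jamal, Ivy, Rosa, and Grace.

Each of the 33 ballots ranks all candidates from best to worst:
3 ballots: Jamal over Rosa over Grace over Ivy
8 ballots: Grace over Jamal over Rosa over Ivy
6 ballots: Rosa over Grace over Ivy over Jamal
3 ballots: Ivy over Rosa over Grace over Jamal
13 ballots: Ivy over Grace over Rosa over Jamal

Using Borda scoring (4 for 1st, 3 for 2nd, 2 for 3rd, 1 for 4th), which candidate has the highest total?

Grace

Jamal: 3×4 + 8×3 + 6×1 + 3×1 + 13×1 = 58
Ivy: 3×1 + 8×1 + 6×2 + 3×4 + 13×4 = 87
Rosa: 3×3 + 8×2 + 6×4 + 3×3 + 13×2 = 84
Grace: 3×2 + 8×4 + 6×3 + 3×2 + 13×3 = 101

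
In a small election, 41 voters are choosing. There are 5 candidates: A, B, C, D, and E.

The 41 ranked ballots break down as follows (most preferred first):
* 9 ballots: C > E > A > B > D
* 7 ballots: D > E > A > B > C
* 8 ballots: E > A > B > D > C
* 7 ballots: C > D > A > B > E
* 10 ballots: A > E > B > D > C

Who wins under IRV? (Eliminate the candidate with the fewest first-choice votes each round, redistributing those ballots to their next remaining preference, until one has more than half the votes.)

E

Round 1: A 10, B 0, C 16, D 7, E 8. B eliminated.
Round 2: A 10, C 16, D 7, E 8. D eliminated.
Round 3: A 10, C 16, E 15. A eliminated.
Round 4: C 16, E 25. E has a majority (≥21).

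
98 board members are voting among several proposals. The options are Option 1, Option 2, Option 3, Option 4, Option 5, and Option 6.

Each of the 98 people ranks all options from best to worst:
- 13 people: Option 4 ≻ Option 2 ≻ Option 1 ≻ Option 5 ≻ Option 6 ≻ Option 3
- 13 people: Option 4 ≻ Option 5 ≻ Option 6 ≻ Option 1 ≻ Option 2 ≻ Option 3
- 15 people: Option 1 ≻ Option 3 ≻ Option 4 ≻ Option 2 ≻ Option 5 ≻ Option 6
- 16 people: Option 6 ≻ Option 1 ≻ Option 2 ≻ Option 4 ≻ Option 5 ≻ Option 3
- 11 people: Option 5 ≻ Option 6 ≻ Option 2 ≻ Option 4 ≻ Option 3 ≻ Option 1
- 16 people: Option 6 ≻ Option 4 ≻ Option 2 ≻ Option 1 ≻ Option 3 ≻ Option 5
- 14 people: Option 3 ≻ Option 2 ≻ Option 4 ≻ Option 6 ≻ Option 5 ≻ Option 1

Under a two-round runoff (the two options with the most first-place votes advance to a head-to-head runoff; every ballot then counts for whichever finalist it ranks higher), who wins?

Round 1 first-place votes: Option 1 15, Option 2 0, Option 3 14, Option 4 26, Option 5 11, Option 6 32. Option 6 and Option 4 advance.
Runoff: Option 6 is ranked above Option 4 on 43 ballots, Option 4 above Option 6 on 55.

Option 4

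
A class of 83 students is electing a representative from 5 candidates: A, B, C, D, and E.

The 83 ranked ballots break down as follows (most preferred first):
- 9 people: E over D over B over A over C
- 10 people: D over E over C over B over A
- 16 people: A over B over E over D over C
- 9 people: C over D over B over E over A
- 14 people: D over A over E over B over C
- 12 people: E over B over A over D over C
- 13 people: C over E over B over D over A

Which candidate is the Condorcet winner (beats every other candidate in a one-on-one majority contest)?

E vs A: 53–30
E vs B: 58–25
E vs C: 61–22
E vs D: 50–33
E beats every other candidate.

E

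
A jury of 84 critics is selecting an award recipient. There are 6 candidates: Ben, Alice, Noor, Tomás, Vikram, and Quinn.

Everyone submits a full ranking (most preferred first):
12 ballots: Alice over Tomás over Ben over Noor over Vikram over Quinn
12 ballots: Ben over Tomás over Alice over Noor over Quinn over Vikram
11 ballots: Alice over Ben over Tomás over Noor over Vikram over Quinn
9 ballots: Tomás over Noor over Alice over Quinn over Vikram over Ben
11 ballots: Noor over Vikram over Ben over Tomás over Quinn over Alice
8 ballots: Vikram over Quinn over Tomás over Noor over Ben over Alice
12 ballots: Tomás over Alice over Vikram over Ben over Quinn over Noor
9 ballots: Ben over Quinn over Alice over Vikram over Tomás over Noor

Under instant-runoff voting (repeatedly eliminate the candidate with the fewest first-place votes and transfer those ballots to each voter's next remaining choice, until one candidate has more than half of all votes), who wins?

Ben

Round 1: Ben 21, Alice 23, Noor 11, Tomás 21, Vikram 8, Quinn 0. Quinn eliminated.
Round 2: Ben 21, Alice 23, Noor 11, Tomás 21, Vikram 8. Vikram eliminated.
Round 3: Ben 21, Alice 23, Noor 11, Tomás 29. Noor eliminated.
Round 4: Ben 32, Alice 23, Tomás 29. Alice eliminated.
Round 5: Ben 43, Tomás 41. Ben has a majority (≥43).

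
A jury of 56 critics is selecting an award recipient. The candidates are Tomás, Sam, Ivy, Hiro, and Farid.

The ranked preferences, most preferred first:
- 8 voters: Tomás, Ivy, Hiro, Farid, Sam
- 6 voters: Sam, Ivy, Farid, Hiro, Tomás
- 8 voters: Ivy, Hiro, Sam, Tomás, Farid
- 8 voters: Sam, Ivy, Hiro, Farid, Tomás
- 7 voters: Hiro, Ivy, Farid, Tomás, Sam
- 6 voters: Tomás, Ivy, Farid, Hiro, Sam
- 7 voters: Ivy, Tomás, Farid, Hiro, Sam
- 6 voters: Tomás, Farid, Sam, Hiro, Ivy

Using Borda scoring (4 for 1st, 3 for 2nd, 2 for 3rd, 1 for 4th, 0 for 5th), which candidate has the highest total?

Tomás: 8×4 + 6×0 + 8×1 + 8×0 + 7×1 + 6×4 + 7×3 + 6×4 = 116
Sam: 8×0 + 6×4 + 8×2 + 8×4 + 7×0 + 6×0 + 7×0 + 6×2 = 84
Ivy: 8×3 + 6×3 + 8×4 + 8×3 + 7×3 + 6×3 + 7×4 + 6×0 = 165
Hiro: 8×2 + 6×1 + 8×3 + 8×2 + 7×4 + 6×1 + 7×1 + 6×1 = 109
Farid: 8×1 + 6×2 + 8×0 + 8×1 + 7×2 + 6×2 + 7×2 + 6×3 = 86

Ivy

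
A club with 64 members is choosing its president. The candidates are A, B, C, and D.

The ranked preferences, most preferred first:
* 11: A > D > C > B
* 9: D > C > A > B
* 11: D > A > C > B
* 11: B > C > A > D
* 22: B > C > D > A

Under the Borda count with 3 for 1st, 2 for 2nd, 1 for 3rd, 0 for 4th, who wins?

C

A: 11×3 + 9×1 + 11×2 + 11×1 + 22×0 = 75
B: 11×0 + 9×0 + 11×0 + 11×3 + 22×3 = 99
C: 11×1 + 9×2 + 11×1 + 11×2 + 22×2 = 106
D: 11×2 + 9×3 + 11×3 + 11×0 + 22×1 = 104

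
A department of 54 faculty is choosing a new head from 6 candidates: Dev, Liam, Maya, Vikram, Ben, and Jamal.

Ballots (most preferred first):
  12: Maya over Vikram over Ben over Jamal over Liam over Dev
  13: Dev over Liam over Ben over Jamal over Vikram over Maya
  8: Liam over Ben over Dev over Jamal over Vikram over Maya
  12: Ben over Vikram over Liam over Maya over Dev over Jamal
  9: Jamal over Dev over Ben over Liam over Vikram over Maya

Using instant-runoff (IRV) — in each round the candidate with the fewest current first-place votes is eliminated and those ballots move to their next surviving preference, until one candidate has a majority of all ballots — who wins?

Round 1: Dev 13, Liam 8, Maya 12, Vikram 0, Ben 12, Jamal 9. Vikram eliminated.
Round 2: Dev 13, Liam 8, Maya 12, Ben 12, Jamal 9. Liam eliminated.
Round 3: Dev 13, Maya 12, Ben 20, Jamal 9. Jamal eliminated.
Round 4: Dev 22, Maya 12, Ben 20. Maya eliminated.
Round 5: Dev 22, Ben 32. Ben has a majority (≥28).

Ben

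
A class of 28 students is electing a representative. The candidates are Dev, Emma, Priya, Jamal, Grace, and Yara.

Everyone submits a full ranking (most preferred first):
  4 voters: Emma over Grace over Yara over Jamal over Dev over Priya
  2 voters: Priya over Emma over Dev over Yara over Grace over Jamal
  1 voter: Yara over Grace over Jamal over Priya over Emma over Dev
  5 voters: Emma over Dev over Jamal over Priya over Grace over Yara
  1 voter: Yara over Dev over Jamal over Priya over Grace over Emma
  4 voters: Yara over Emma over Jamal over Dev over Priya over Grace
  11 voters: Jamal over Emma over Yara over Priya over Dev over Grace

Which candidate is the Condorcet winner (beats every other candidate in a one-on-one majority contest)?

Emma

Emma vs Dev: 27–1
Emma vs Priya: 24–4
Emma vs Jamal: 15–13
Emma vs Grace: 26–2
Emma vs Yara: 22–6
Emma beats every other candidate.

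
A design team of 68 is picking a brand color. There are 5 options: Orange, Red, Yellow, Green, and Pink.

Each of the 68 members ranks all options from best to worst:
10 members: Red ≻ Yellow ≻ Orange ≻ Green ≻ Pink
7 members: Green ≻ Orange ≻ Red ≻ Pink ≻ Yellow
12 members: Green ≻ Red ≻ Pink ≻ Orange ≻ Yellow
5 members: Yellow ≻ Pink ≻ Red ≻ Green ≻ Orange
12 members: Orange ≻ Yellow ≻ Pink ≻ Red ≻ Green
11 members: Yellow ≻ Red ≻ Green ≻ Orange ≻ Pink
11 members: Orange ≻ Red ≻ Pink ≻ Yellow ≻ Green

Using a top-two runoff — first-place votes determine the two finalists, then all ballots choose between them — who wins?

Round 1 first-place votes: Orange 23, Red 10, Yellow 16, Green 19, Pink 0. Orange and Green advance.
Runoff: Orange is ranked above Green on 33 ballots, Green above Orange on 35.

Green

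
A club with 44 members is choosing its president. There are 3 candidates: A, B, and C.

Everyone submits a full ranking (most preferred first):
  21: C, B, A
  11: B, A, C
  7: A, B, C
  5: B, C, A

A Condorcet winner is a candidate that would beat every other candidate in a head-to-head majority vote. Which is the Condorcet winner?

B vs A: 37–7
B vs C: 23–21
B beats every other candidate.

B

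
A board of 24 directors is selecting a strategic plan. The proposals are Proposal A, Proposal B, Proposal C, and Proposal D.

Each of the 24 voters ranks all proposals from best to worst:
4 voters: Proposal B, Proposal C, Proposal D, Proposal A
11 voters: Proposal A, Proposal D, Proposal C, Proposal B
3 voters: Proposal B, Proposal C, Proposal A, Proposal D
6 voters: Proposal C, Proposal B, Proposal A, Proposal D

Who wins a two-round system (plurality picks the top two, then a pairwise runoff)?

Round 1 first-place votes: Proposal A 11, Proposal B 7, Proposal C 6, Proposal D 0. Proposal A and Proposal B advance.
Runoff: Proposal A is ranked above Proposal B on 11 ballots, Proposal B above Proposal A on 13.

Proposal B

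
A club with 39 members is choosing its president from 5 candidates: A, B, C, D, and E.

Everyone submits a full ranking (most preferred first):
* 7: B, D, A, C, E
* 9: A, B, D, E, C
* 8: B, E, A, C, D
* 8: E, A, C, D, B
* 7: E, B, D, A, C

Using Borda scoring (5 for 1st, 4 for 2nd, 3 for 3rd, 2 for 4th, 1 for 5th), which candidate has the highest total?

B

A: 7×3 + 9×5 + 8×3 + 8×4 + 7×2 = 136
B: 7×5 + 9×4 + 8×5 + 8×1 + 7×4 = 147
C: 7×2 + 9×1 + 8×2 + 8×3 + 7×1 = 70
D: 7×4 + 9×3 + 8×1 + 8×2 + 7×3 = 100
E: 7×1 + 9×2 + 8×4 + 8×5 + 7×5 = 132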